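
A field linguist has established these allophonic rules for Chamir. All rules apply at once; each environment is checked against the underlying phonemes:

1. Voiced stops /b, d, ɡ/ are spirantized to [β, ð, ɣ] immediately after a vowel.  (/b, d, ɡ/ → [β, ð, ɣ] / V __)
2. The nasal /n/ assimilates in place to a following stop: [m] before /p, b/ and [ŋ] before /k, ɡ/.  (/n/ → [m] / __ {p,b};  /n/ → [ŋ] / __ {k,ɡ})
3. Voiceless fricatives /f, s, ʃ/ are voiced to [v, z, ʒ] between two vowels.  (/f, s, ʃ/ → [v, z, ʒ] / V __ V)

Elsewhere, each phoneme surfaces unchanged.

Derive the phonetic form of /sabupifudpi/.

/s/ (word-initial) is in the target of rule 3 but the environment (between two vowels) is not met → [s].
/a/ — not in any rule's target class → [a].
/b/ (between /a/ and /u/) occurs immediately after a vowel → [β] by rule 1.
/u/ stays [u].
/p/ (between /u/ and /i/) is unaffected → [p].
/i/ (between /p/ and /f/): no rule targets it → [i].
/f/ (between /i/ and /u/): between two vowels, so rule 3 applies → [v].
/u/ (between /f/ and /d/): no rule targets it → [u].
/d/ (between /u/ and /p/): immediately after a vowel, so rule 1 applies → [ð].
/p/ stays [p].
/i/ — not in any rule's target class → [i].

[saβupivuðpi]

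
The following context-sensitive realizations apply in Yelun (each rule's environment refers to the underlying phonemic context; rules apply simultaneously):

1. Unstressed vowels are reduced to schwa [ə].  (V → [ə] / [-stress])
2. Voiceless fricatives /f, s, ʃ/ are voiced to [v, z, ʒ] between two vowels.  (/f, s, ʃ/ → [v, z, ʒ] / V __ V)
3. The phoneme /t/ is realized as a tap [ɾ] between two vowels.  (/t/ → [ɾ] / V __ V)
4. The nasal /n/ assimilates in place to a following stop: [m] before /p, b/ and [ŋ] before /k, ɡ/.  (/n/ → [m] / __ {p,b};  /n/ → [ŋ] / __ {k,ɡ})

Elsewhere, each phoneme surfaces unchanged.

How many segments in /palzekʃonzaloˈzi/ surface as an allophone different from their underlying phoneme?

Segments that undergo a rule: /a/ → [ə] (rule 1); /e/ → [ə] (rule 1); /o/ → [ə] (rule 1); /a/ → [ə] (rule 1); /o/ → [ə] (rule 1).
All other segments surface unchanged.

5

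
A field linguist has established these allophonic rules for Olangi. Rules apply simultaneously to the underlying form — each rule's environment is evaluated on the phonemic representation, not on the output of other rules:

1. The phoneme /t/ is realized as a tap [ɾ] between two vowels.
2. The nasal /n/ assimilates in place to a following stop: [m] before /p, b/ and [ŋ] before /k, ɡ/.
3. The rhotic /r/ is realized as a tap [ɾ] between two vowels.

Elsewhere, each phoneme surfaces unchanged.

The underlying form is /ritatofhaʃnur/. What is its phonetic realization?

/r/ — word-initial; rule 3 does not apply here → [r].
/t/ — between /i/ and /a/, between two vowels — surfaces as [ɾ] (rule 1).
Rule 1 applies to /t/ (between /a/ and /o/: between two vowels) → [ɾ].
/n/ (between /ʃ/ and /u/): rule 2 targets it, but not before a labial or velar stop → unchanged [n].
/r/ (word-final): rule 3 targets it, but not between two vowels → unchanged [r].

[riɾaɾofhaʃnur]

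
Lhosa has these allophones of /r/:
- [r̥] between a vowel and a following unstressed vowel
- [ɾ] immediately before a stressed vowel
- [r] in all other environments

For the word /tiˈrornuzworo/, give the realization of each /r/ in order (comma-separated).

[ɾ], [r], [r̥]

Occurrence 1 (position 3): immediately before a stressed vowel → [ɾ].
Occurrence 2 (position 5): no conditioning environment matches → elsewhere allophone [r].
Occurrence 3 (position 11): between a vowel and a following unstressed vowel → [r̥].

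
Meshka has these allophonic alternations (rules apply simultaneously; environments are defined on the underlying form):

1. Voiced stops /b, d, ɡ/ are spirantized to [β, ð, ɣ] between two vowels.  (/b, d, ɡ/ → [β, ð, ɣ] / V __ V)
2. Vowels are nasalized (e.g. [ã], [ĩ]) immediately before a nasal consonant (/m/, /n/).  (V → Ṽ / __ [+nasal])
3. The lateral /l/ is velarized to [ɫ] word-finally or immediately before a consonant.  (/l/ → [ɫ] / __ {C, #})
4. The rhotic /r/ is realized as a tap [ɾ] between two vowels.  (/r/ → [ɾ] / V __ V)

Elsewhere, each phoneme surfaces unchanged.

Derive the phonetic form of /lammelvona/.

[lãmmeɫvõna]

/l/ — word-initial; rule 3 does not apply here → [l].
Rule 2 applies to /a/ (between /l/ and /m/: before a nasal consonant) → [ã].
/m/ (between /a/ and /m/) is unaffected → [m].
/m/ stays [m].
/e/ (between /m/ and /l/) is in the target of rule 2 but the environment (before a nasal consonant) is not met → [e].
/l/ meets the environment for rule 3 (word-finally or immediately before a consonant) → [ɫ].
/v/ stays [v].
Rule 2 applies to /o/ (between /v/ and /n/: before a nasal consonant) → [õ].
/n/ — not in any rule's target class → [n].
/a/ (word-final) is in the target of rule 2 but the environment (before a nasal consonant) is not met → [a].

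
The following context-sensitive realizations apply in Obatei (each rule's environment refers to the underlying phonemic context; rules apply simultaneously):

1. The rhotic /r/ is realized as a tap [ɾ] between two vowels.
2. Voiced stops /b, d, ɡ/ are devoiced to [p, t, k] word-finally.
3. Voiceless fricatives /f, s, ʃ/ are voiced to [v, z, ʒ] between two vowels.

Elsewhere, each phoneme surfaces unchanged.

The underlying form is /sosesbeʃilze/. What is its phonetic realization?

/s/ (word-initial) fails the environment for rule 3, so it stays [s].
/o/ — not in any rule's target class → [o].
/s/ — between /o/ and /e/, between two vowels — surfaces as [z] (rule 3).
/e/ — not in any rule's target class → [e].
/s/ — between /e/ and /b/; rule 3 does not apply here → [s].
/b/ (between /s/ and /e/) fails the environment for rule 2, so it stays [b].
/e/ — not in any rule's target class → [e].
/ʃ/ (between /e/ and /i/): between two vowels, so rule 3 applies → [ʒ].
/i/ — not in any rule's target class → [i].
/l/ (between /i/ and /z/): no rule targets it → [l].
/z/ (between /l/ and /e/): no rule targets it → [z].
/e/ — not in any rule's target class → [e].

[sozesbeʒilze]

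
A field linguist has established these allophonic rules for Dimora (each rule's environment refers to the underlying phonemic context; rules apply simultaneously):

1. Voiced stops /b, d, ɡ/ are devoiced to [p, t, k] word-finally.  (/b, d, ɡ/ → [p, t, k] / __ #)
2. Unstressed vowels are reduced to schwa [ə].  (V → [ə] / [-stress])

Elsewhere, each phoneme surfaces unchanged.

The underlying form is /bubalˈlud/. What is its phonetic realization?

[bəbəlˈlut]

/b/ (word-initial): rule 1 targets it, but not word-finally → unchanged [b].
/u/ meets the environment for rule 2 (in an unstressed syllable) → [ə].
/b/ (between /u/ and /a/): rule 1 targets it, but not word-finally → unchanged [b].
/a/ meets the environment for rule 2 (in an unstressed syllable) → [ə].
/l/ stays [l].
/l/ — not in any rule's target class → [l].
/u/ — between /l/ and /d/; rule 2 does not apply here → [u].
/d/ — word-final, word-finally — surfaces as [t] (rule 1).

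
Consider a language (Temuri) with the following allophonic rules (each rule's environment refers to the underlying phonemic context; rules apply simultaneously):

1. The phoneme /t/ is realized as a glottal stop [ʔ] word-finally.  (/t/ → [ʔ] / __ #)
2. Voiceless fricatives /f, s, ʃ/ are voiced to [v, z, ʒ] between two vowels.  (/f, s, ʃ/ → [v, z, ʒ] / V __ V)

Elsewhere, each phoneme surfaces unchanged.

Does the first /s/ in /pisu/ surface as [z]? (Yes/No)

/s/ (between /i/ and /u/) occurs between two vowels → [z] by rule 2.
The actual realization is [z], which matches [z].

Yes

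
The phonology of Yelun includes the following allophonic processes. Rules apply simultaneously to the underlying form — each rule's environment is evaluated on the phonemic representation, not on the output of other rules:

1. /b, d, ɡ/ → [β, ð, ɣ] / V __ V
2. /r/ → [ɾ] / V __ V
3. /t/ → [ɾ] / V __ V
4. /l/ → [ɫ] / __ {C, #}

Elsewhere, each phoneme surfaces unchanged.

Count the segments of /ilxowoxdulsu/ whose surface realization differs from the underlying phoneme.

2

Segments that undergo a rule: /l/ → [ɫ] (rule 4); /l/ → [ɫ] (rule 4).
All other segments surface unchanged.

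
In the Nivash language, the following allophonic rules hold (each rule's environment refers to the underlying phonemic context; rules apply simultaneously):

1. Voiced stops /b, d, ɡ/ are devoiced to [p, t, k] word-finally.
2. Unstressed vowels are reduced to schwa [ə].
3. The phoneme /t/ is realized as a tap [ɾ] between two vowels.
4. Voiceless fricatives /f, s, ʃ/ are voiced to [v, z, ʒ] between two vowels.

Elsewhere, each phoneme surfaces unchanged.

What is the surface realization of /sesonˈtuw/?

[səzənˈtuw]

/s/ (word-initial) is in the target of rule 4 but the environment (between two vowels) is not met → [s].
/e/ — between /s/ and /s/, in an unstressed syllable — surfaces as [ə] (rule 2).
Rule 4 applies to /s/ (between /e/ and /o/: between two vowels) → [z].
Rule 2 applies to /o/ (between /s/ and /n/: in an unstressed syllable) → [ə].
/n/ stays [n].
/t/ (between /n/ and /u/) is in the target of rule 3 but the environment (between two vowels) is not met → [t].
/u/ — between /t/ and /w/; rule 2 does not apply here → [u].
/w/ (word-final): no rule targets it → [w].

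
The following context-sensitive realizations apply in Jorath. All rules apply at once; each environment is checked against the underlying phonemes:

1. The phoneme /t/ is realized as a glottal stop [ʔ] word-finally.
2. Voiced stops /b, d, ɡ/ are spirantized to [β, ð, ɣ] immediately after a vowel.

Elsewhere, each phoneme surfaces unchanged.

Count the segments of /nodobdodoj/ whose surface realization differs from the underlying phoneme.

3

Segments that undergo a rule: /d/ → [ð] (rule 2); /b/ → [β] (rule 2); /d/ → [ð] (rule 2).
All other segments surface unchanged.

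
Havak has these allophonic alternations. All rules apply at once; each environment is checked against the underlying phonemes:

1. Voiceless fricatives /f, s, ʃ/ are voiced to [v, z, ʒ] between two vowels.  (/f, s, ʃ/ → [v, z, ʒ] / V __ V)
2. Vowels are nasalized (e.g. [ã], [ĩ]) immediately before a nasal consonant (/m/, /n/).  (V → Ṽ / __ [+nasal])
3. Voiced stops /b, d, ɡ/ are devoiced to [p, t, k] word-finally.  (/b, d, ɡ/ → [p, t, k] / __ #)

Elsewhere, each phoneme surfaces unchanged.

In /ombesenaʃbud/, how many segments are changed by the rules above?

Segments that undergo a rule: /o/ → [õ] (rule 2); /s/ → [z] (rule 1); /e/ → [ẽ] (rule 2); /d/ → [t] (rule 3).
All other segments surface unchanged.

4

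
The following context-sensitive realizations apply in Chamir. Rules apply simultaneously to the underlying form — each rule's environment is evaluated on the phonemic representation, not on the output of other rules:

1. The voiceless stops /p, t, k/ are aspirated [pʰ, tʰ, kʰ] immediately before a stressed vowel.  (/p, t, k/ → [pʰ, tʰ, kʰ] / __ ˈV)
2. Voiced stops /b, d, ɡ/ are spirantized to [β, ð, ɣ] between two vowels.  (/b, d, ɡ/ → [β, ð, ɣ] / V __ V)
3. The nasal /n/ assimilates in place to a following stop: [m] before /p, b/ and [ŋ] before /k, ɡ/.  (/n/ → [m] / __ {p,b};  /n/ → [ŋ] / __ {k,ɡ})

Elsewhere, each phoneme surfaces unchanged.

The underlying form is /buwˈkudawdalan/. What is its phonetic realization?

/b/ (word-initial) fails the environment for rule 2, so it stays [b].
/u/ (between /b/ and /w/): no rule targets it → [u].
/w/ stays [w].
Rule 1 applies to /k/ (between /w/ and /u/: immediately before a stressed vowel) → [kʰ].
/u/ (between /k/ and /d/): no rule targets it → [u].
/d/ — between /u/ and /a/, between two vowels — surfaces as [ð] (rule 2).
/a/ (between /d/ and /w/): no rule targets it → [a].
/w/ — not in any rule's target class → [w].
/d/ (between /w/ and /a/): rule 2 targets it, but not between two vowels → unchanged [d].
/a/ (between /d/ and /l/): no rule targets it → [a].
/l/ — not in any rule's target class → [l].
/a/ — not in any rule's target class → [a].
/n/ (word-final) is in the target of rule 3 but the environment (before a labial or velar stop) is not met → [n].

[buwˈkʰuðawdalan]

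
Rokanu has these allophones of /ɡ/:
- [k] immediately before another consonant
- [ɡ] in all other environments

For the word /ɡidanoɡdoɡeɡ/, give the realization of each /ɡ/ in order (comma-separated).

Occurrence 1 (position 1): no conditioning environment matches → elsewhere allophone [ɡ].
Occurrence 2 (position 7): immediately before another consonant → [k].
Occurrence 3 (position 10): no conditioning environment matches → elsewhere allophone [ɡ].
Occurrence 4 (position 12): no conditioning environment matches → elsewhere allophone [ɡ].

[ɡ], [k], [ɡ], [ɡ]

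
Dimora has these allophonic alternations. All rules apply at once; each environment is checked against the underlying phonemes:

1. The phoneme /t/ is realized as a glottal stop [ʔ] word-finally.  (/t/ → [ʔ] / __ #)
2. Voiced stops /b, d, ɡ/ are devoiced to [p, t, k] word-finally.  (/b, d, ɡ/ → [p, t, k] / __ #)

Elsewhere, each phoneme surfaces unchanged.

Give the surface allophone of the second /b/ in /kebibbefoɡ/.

[b]

/b/ (between /i/ and /b/) is in the target of rule 2 but the environment (word-finally) is not met → [b].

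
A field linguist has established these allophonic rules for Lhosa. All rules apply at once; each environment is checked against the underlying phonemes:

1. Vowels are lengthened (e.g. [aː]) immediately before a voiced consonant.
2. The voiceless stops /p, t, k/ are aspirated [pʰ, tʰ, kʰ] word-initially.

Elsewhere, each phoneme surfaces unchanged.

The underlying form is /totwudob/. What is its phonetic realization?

[tʰotwuːdoːb]

/t/ (word-initial): word-initially, so rule 2 applies → [tʰ].
/o/ — between /t/ and /t/; rule 1 does not apply here → [o].
/t/ (between /o/ and /w/): rule 2 targets it, but not word-initially → unchanged [t].
/w/ stays [w].
/u/ meets the environment for rule 1 (before a voiced consonant) → [uː].
/d/ — not in any rule's target class → [d].
Rule 1 applies to /o/ (between /d/ and /b/: before a voiced consonant) → [oː].
/b/ — not in any rule's target class → [b].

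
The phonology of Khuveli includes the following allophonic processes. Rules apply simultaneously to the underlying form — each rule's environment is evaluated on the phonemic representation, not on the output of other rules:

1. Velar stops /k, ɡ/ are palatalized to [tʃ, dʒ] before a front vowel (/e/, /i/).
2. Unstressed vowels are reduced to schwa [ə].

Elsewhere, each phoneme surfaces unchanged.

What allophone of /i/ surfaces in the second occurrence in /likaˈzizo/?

[i]

/i/ (between /z/ and /z/) is in the target of rule 2 but the environment (in an unstressed syllable) is not met → [i].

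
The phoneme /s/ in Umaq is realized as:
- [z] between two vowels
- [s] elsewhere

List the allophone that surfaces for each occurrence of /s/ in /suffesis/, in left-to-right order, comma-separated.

[s], [z], [s]

Occurrence 1 (position 1): no conditioning environment matches → elsewhere allophone [s].
Occurrence 2 (position 6): between two vowels → [z].
Occurrence 3 (position 8): no conditioning environment matches → elsewhere allophone [s].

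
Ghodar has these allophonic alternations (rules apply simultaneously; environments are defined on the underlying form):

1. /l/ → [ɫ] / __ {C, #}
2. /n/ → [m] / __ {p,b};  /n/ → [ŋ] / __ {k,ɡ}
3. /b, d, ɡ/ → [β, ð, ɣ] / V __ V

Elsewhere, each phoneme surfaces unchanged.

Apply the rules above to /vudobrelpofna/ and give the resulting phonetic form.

[vuðobreɫpofna]

/v/ (word-initial) is unaffected → [v].
/u/ stays [u].
/d/ (between /u/ and /o/) occurs between two vowels → [ð] by rule 3.
/o/ stays [o].
/b/ (between /o/ and /r/): rule 3 targets it, but not between two vowels → unchanged [b].
/r/ (between /b/ and /e/) is unaffected → [r].
/e/ (between /r/ and /l/) is unaffected → [e].
/l/ (between /e/ and /p/): word-finally or immediately before a consonant, so rule 1 applies → [ɫ].
/p/ (between /l/ and /o/) is unaffected → [p].
/o/ (between /p/ and /f/): no rule targets it → [o].
/f/ (between /o/ and /n/): no rule targets it → [f].
/n/ (between /f/ and /a/): rule 2 targets it, but not before a labial or velar stop → unchanged [n].
/a/ (word-final) is unaffected → [a].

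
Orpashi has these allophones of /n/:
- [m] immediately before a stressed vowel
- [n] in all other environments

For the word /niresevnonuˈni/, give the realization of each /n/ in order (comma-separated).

Occurrence 1 (position 1): no conditioning environment matches → elsewhere allophone [n].
Occurrence 2 (position 8): no conditioning environment matches → elsewhere allophone [n].
Occurrence 3 (position 10): no conditioning environment matches → elsewhere allophone [n].
Occurrence 4 (position 12): immediately before a stressed vowel → [m].

[n], [n], [n], [m]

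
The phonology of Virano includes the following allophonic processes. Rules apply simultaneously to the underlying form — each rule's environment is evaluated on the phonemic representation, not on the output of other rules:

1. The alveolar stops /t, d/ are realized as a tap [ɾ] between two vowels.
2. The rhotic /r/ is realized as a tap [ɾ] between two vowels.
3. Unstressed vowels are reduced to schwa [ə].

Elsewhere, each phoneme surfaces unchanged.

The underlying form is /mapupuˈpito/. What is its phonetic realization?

[məpəpəˈpiɾə]

/m/ — not in any rule's target class → [m].
/a/ meets the environment for rule 3 (in an unstressed syllable) → [ə].
/p/ (between /a/ and /u/): no rule targets it → [p].
/u/ (between /p/ and /p/): in an unstressed syllable, so rule 3 applies → [ə].
/p/ — not in any rule's target class → [p].
/u/ — between /p/ and /p/, in an unstressed syllable — surfaces as [ə] (rule 3).
/p/ stays [p].
/i/ (between /p/ and /t/): rule 3 targets it, but not in an unstressed syllable → unchanged [i].
/t/ — between /i/ and /o/, between two vowels — surfaces as [ɾ] (rule 1).
/o/ — word-final, in an unstressed syllable — surfaces as [ə] (rule 3).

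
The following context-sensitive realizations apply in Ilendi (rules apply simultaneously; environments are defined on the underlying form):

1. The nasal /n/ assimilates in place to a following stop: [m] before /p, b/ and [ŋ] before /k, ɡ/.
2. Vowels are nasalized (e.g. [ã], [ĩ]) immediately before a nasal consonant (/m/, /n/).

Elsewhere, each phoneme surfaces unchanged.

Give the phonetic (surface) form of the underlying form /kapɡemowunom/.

[kapɡẽmowũnõm]

/k/ (word-initial) is unaffected → [k].
/a/ (between /k/ and /p/) fails the environment for rule 2, so it stays [a].
/p/ — not in any rule's target class → [p].
/ɡ/ stays [ɡ].
/e/ (between /ɡ/ and /m/) occurs before a nasal consonant → [ẽ] by rule 2.
/m/ (between /e/ and /o/): no rule targets it → [m].
/o/ — between /m/ and /w/; rule 2 does not apply here → [o].
/w/ (between /o/ and /u/) is unaffected → [w].
/u/ — between /w/ and /n/, before a nasal consonant — surfaces as [ũ] (rule 2).
/n/ — between /u/ and /o/; rule 1 does not apply here → [n].
/o/ meets the environment for rule 2 (before a nasal consonant) → [õ].
/m/ stays [m].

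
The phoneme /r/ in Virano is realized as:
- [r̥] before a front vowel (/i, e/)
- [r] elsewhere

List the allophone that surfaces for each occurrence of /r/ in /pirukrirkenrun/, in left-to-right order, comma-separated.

[r], [r̥], [r], [r]

Occurrence 1 (position 3): no conditioning environment matches → elsewhere allophone [r].
Occurrence 2 (position 6): before a front vowel (/i, e/) → [r̥].
Occurrence 3 (position 8): no conditioning environment matches → elsewhere allophone [r].
Occurrence 4 (position 12): no conditioning environment matches → elsewhere allophone [r].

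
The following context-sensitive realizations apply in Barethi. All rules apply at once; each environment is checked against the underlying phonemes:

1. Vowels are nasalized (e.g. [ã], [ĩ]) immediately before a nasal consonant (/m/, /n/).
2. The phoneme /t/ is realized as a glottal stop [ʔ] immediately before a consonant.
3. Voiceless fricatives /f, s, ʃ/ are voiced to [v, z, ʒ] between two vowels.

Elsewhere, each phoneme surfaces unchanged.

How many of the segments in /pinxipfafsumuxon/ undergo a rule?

3

Segments that undergo a rule: /i/ → [ĩ] (rule 1); /u/ → [ũ] (rule 1); /o/ → [õ] (rule 1).
All other segments surface unchanged.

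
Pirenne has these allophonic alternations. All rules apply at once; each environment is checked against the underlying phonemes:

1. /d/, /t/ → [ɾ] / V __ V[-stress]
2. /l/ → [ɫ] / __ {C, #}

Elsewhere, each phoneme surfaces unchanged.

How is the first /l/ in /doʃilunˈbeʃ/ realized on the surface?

[l]

/l/ (between /i/ and /u/): rule 2 targets it, but not word-finally or immediately before a consonant → unchanged [l].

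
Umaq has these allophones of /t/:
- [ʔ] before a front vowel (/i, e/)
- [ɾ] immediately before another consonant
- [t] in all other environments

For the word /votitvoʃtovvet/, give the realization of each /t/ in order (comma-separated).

[ʔ], [ɾ], [t], [t]

Occurrence 1 (position 3): before a front vowel (/i, e/) → [ʔ].
Occurrence 2 (position 5): immediately before another consonant → [ɾ].
Occurrence 3 (position 9): no conditioning environment matches → elsewhere allophone [t].
Occurrence 4 (position 14): no conditioning environment matches → elsewhere allophone [t].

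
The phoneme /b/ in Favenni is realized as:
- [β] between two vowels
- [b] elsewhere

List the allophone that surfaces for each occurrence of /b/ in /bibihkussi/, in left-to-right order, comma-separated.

Occurrence 1 (position 1): no conditioning environment matches → elsewhere allophone [b].
Occurrence 2 (position 3): between two vowels → [β].

[b], [β]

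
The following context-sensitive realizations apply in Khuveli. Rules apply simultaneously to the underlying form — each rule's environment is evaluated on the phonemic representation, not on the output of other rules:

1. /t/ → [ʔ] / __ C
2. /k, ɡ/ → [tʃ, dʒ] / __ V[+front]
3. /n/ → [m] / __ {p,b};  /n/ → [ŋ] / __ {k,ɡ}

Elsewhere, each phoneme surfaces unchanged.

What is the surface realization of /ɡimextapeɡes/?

/ɡ/ (word-initial): before a front vowel, so rule 2 applies → [dʒ].
/i/ (between /ɡ/ and /m/) is unaffected → [i].
/m/ — not in any rule's target class → [m].
/e/ (between /m/ and /x/): no rule targets it → [e].
/x/ — not in any rule's target class → [x].
/t/ — between /x/ and /a/; rule 1 does not apply here → [t].
/a/ stays [a].
/p/ (between /a/ and /e/) is unaffected → [p].
/e/ (between /p/ and /ɡ/): no rule targets it → [e].
/ɡ/ (between /e/ and /e/): before a front vowel, so rule 2 applies → [dʒ].
/e/ (between /ɡ/ and /s/): no rule targets it → [e].
/s/ — not in any rule's target class → [s].

[dʒimextapedʒes]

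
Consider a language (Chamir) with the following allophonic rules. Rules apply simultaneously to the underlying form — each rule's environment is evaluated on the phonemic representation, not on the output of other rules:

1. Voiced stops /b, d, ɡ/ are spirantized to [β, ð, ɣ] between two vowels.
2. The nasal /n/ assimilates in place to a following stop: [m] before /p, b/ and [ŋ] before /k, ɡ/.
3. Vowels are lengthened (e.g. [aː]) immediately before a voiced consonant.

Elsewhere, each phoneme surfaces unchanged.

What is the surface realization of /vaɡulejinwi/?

/v/ stays [v].
/a/ (between /v/ and /ɡ/) occurs before a voiced consonant → [aː] by rule 3.
/ɡ/ meets the environment for rule 1 (between two vowels) → [ɣ].
/u/ — between /ɡ/ and /l/, before a voiced consonant — surfaces as [uː] (rule 3).
/l/ (between /u/ and /e/): no rule targets it → [l].
/e/ (between /l/ and /j/) occurs before a voiced consonant → [eː] by rule 3.
/j/ stays [j].
Rule 3 applies to /i/ (between /j/ and /n/: before a voiced consonant) → [iː].
/n/ (between /i/ and /w/) fails the environment for rule 2, so it stays [n].
/w/ — not in any rule's target class → [w].
/i/ (word-final): rule 3 targets it, but not before a voiced consonant → unchanged [i].

[vaːɣuːleːjiːnwi]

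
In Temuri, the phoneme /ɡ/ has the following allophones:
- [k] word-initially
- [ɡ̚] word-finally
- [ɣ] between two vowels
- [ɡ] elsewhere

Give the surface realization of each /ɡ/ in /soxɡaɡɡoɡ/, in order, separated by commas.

[ɡ], [ɡ], [ɡ], [ɡ̚]

Occurrence 1 (position 4): no conditioning environment matches → elsewhere allophone [ɡ].
Occurrence 2 (position 6): no conditioning environment matches → elsewhere allophone [ɡ].
Occurrence 3 (position 7): no conditioning environment matches → elsewhere allophone [ɡ].
Occurrence 4 (position 9): word-finally → [ɡ̚].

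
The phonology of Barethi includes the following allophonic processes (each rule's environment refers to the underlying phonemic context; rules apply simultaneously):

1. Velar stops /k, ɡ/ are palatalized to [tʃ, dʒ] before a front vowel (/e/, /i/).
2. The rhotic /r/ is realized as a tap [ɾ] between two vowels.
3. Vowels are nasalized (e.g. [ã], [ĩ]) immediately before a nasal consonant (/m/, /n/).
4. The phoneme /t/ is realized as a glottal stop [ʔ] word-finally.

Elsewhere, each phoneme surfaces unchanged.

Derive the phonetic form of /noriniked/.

/n/ stays [n].
/o/ (between /n/ and /r/) fails the environment for rule 3, so it stays [o].
/r/ — between /o/ and /i/, between two vowels — surfaces as [ɾ] (rule 2).
/i/ meets the environment for rule 3 (before a nasal consonant) → [ĩ].
/n/ stays [n].
/i/ (between /n/ and /k/): rule 3 targets it, but not before a nasal consonant → unchanged [i].
/k/ meets the environment for rule 1 (before a front vowel) → [tʃ].
/e/ (between /k/ and /d/): rule 3 targets it, but not before a nasal consonant → unchanged [e].
/d/ (word-final): no rule targets it → [d].

[noɾĩnitʃed]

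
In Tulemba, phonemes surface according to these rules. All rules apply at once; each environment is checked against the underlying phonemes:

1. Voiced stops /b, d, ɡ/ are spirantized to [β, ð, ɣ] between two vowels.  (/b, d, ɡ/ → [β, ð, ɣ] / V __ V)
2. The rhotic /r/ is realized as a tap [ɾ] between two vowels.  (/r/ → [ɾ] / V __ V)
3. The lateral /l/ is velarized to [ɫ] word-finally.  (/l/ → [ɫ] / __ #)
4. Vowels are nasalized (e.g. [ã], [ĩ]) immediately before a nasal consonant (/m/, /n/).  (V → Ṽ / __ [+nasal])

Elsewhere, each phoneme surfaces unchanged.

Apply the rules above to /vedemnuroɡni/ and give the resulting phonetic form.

/v/ stays [v].
/e/ (between /v/ and /d/) fails the environment for rule 4, so it stays [e].
/d/ meets the environment for rule 1 (between two vowels) → [ð].
/e/ meets the environment for rule 4 (before a nasal consonant) → [ẽ].
/m/ stays [m].
/n/ (between /m/ and /u/): no rule targets it → [n].
/u/ (between /n/ and /r/) is in the target of rule 4 but the environment (before a nasal consonant) is not met → [u].
Rule 2 applies to /r/ (between /u/ and /o/: between two vowels) → [ɾ].
/o/ (between /r/ and /ɡ/) fails the environment for rule 4, so it stays [o].
/ɡ/ (between /o/ and /n/) is in the target of rule 1 but the environment (between two vowels) is not met → [ɡ].
/n/ stays [n].
/i/ (word-final): rule 4 targets it, but not before a nasal consonant → unchanged [i].

[veðẽmnuɾoɡni]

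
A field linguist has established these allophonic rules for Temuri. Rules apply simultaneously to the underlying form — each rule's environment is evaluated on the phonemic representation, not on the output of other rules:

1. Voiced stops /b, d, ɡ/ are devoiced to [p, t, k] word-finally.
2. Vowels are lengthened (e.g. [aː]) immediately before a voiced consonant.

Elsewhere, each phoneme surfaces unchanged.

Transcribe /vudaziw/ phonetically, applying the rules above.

[vuːdaːziːw]

/v/ (word-initial) is unaffected → [v].
Rule 2 applies to /u/ (between /v/ and /d/: before a voiced consonant) → [uː].
/d/ — between /u/ and /a/; rule 1 does not apply here → [d].
/a/ (between /d/ and /z/) occurs before a voiced consonant → [aː] by rule 2.
/z/ — not in any rule's target class → [z].
/i/ meets the environment for rule 2 (before a voiced consonant) → [iː].
/w/ — not in any rule's target class → [w].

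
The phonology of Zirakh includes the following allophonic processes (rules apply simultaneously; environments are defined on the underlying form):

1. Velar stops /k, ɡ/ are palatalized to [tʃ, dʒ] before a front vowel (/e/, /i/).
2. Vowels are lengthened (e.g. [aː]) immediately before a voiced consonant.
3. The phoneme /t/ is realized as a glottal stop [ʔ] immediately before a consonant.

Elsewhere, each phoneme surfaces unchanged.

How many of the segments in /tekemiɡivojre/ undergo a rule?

Segments that undergo a rule: /k/ → [tʃ] (rule 1); /e/ → [eː] (rule 2); /i/ → [iː] (rule 2); /ɡ/ → [dʒ] (rule 1); /i/ → [iː] (rule 2); /o/ → [oː] (rule 2).
All other segments surface unchanged.

6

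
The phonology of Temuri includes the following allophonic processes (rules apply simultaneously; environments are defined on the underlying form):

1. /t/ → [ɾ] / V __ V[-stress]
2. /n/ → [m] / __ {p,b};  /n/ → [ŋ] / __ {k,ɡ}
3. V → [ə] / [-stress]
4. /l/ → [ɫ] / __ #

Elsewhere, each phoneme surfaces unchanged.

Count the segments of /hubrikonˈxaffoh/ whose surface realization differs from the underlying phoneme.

4

Segments that undergo a rule: /u/ → [ə] (rule 3); /i/ → [ə] (rule 3); /o/ → [ə] (rule 3); /o/ → [ə] (rule 3).
All other segments surface unchanged.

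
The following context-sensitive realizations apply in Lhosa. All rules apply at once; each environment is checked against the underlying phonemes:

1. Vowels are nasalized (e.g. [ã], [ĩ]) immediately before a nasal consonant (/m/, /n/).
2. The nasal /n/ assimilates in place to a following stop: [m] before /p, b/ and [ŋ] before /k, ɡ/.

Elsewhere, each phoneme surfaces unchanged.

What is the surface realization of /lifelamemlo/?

/i/ (between /l/ and /f/) is in the target of rule 1 but the environment (before a nasal consonant) is not met → [i].
/e/ (between /f/ and /l/) fails the environment for rule 1, so it stays [e].
/a/ meets the environment for rule 1 (before a nasal consonant) → [ã].
/e/ (between /m/ and /m/) occurs before a nasal consonant → [ẽ] by rule 1.
/o/ (word-final): rule 1 targets it, but not before a nasal consonant → unchanged [o].

[lifelãmẽmlo]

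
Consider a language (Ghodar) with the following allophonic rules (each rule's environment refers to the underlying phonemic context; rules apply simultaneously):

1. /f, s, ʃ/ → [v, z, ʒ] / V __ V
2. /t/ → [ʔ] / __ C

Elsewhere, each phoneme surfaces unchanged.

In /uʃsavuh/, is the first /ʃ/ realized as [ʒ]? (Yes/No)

No

/ʃ/ (between /u/ and /s/) is in the target of rule 1 but the environment (between two vowels) is not met → [ʃ].
The actual realization is [ʃ], not [ʒ].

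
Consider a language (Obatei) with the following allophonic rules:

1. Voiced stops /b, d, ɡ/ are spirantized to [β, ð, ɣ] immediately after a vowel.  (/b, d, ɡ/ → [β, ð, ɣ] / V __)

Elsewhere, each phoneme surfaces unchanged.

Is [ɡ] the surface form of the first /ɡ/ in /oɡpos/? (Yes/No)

/ɡ/ meets the environment for rule 1 (immediately after a vowel) → [ɣ].
The actual realization is [ɣ], not [ɡ].

No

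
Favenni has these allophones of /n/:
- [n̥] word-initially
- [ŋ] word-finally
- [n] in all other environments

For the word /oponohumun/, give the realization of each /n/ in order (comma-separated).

[n], [ŋ]

Occurrence 1 (position 4): no conditioning environment matches → elsewhere allophone [n].
Occurrence 2 (position 10): word-finally → [ŋ].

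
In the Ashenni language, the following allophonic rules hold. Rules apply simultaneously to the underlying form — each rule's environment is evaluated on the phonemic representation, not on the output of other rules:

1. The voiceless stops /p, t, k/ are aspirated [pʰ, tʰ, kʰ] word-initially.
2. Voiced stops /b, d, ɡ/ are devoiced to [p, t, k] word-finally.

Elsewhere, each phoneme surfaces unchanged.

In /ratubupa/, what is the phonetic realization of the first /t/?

[t]

/t/ — between /a/ and /u/; rule 1 does not apply here → [t].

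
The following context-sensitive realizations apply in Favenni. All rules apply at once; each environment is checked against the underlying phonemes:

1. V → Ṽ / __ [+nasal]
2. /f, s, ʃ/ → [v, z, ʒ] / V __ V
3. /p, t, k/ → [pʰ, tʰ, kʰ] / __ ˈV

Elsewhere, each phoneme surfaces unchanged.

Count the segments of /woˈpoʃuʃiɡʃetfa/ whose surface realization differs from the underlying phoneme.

Segments that undergo a rule: /p/ → [pʰ] (rule 3); /ʃ/ → [ʒ] (rule 2); /ʃ/ → [ʒ] (rule 2).
All other segments surface unchanged.

3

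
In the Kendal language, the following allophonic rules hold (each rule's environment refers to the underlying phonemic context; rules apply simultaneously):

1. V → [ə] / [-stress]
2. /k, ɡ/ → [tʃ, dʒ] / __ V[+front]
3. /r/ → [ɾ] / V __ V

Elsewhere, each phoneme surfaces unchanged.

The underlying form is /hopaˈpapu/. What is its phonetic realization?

[həpəˈpapə]

/h/ (word-initial): no rule targets it → [h].
/o/ (between /h/ and /p/) occurs in an unstressed syllable → [ə] by rule 1.
/p/ (between /o/ and /a/) is unaffected → [p].
/a/ meets the environment for rule 1 (in an unstressed syllable) → [ə].
/p/ stays [p].
/a/ (between /p/ and /p/) fails the environment for rule 1, so it stays [a].
/p/ (between /a/ and /u/) is unaffected → [p].
/u/ (word-final) occurs in an unstressed syllable → [ə] by rule 1.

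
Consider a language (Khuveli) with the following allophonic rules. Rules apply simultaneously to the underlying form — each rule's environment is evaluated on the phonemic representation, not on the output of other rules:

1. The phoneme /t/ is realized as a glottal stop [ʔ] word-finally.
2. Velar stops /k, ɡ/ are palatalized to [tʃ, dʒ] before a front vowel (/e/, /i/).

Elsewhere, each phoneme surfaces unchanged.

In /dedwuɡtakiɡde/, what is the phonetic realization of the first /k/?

/k/ — between /a/ and /i/, before a front vowel — surfaces as [tʃ] (rule 2).

[tʃ]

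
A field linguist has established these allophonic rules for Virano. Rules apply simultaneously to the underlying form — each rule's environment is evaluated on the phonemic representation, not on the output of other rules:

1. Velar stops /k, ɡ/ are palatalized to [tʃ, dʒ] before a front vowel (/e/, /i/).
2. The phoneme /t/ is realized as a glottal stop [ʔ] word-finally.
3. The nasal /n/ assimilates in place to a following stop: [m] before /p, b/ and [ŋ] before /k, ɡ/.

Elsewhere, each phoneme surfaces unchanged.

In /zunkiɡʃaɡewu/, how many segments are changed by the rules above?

3

Segments that undergo a rule: /n/ → [ŋ] (rule 3); /k/ → [tʃ] (rule 1); /ɡ/ → [dʒ] (rule 1).
All other segments surface unchanged.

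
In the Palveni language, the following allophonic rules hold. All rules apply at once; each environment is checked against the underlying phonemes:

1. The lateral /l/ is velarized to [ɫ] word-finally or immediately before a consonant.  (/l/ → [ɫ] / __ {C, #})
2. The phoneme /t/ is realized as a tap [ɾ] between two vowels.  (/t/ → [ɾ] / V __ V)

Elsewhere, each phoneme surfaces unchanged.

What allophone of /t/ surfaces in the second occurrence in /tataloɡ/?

[ɾ]

/t/ — between /a/ and /a/, between two vowels — surfaces as [ɾ] (rule 2).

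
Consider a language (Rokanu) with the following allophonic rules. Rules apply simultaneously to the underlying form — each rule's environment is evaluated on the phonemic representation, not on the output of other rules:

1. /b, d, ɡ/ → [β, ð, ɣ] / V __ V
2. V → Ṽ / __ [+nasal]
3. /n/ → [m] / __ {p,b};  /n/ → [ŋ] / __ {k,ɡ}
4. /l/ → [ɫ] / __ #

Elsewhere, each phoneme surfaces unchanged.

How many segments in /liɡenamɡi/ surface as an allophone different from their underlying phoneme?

Segments that undergo a rule: /ɡ/ → [ɣ] (rule 1); /e/ → [ẽ] (rule 2); /a/ → [ã] (rule 2).
All other segments surface unchanged.

3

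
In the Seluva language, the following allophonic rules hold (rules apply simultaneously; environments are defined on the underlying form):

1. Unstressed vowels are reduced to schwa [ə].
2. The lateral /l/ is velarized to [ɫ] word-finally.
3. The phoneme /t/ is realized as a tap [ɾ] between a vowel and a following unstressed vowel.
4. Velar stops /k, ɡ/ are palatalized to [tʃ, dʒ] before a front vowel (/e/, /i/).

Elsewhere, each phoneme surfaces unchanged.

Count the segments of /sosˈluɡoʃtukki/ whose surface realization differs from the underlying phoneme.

5

Segments that undergo a rule: /o/ → [ə] (rule 1); /o/ → [ə] (rule 1); /u/ → [ə] (rule 1); /k/ → [tʃ] (rule 4); /i/ → [ə] (rule 1).
All other segments surface unchanged.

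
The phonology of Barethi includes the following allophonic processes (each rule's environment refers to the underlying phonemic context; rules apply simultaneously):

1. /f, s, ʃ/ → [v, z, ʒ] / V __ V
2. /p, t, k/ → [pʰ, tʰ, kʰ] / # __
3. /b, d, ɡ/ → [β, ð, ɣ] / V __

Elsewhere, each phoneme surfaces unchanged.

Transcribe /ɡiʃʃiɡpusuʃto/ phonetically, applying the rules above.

/ɡ/ — word-initial; rule 3 does not apply here → [ɡ].
/i/ (between /ɡ/ and /ʃ/) is unaffected → [i].
/ʃ/ (between /i/ and /ʃ/): rule 1 targets it, but not between two vowels → unchanged [ʃ].
/ʃ/ — between /ʃ/ and /i/; rule 1 does not apply here → [ʃ].
/i/ — not in any rule's target class → [i].
/ɡ/ meets the environment for rule 3 (immediately after a vowel) → [ɣ].
/p/ (between /ɡ/ and /u/) fails the environment for rule 2, so it stays [p].
/u/ — not in any rule's target class → [u].
/s/ — between /u/ and /u/, between two vowels — surfaces as [z] (rule 1).
/u/ stays [u].
/ʃ/ (between /u/ and /t/): rule 1 targets it, but not between two vowels → unchanged [ʃ].
/t/ (between /ʃ/ and /o/) is in the target of rule 2 but the environment (word-initially) is not met → [t].
/o/ (word-final) is unaffected → [o].

[ɡiʃʃiɣpuzuʃto]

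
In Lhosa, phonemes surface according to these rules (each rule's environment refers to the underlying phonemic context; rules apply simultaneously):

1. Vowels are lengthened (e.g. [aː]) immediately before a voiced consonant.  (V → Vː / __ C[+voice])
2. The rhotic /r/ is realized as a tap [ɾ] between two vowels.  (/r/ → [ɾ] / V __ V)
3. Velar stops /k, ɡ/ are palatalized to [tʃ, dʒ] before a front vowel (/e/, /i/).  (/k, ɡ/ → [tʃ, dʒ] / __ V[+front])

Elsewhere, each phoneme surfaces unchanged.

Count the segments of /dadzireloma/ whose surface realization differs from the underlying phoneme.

5

Segments that undergo a rule: /a/ → [aː] (rule 1); /i/ → [iː] (rule 1); /r/ → [ɾ] (rule 2); /e/ → [eː] (rule 1); /o/ → [oː] (rule 1).
All other segments surface unchanged.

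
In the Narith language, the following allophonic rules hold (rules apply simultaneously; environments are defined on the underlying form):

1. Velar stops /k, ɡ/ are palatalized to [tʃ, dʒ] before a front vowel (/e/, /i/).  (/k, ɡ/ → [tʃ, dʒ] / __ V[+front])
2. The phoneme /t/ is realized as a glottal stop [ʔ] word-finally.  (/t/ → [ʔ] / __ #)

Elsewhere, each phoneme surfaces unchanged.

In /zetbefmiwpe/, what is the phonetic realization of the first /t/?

[t]

/t/ (between /e/ and /b/): rule 2 targets it, but not word-finally → unchanged [t].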